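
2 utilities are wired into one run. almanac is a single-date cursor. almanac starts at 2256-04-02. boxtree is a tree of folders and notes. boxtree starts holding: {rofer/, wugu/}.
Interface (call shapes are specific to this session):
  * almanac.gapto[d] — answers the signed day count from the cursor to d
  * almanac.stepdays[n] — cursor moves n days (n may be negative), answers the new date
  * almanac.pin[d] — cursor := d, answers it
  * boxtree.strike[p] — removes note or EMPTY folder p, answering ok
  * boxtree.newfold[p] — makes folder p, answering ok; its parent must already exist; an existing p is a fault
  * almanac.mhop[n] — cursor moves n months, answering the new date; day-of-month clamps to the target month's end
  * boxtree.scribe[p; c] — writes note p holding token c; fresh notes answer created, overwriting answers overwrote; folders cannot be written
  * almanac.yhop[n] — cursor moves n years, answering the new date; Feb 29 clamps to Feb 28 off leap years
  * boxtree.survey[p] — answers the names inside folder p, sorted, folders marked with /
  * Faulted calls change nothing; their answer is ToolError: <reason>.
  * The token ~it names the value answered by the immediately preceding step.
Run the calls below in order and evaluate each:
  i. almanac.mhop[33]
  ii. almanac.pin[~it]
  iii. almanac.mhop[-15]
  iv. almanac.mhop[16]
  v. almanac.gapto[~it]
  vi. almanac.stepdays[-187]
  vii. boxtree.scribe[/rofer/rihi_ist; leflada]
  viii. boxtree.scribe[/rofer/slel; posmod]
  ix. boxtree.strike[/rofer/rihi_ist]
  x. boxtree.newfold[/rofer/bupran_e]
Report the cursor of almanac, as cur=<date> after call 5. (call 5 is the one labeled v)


Answer: cur=2259-02-02

Derivation:
% almanac.mhop(n: 33) ~> 2259-01-02
% almanac.pin(d: ~it) ~> 2259-01-02
% almanac.mhop(n: -15) ~> 2257-10-02
% almanac.mhop(n: 16) ~> 2259-02-02
% almanac.gapto(d: ~it) ~> 0
% almanac.stepdays(n: -187) ~> 2258-07-30
% boxtree.scribe(p: /rofer/rihi_ist, c: leflada) ~> created
% boxtree.scribe(p: /rofer/slel, c: posmod) ~> created
% boxtree.strike(p: /rofer/rihi_ist) ~> ok
% boxtree.newfold(p: /rofer/bupran_e) ~> ok


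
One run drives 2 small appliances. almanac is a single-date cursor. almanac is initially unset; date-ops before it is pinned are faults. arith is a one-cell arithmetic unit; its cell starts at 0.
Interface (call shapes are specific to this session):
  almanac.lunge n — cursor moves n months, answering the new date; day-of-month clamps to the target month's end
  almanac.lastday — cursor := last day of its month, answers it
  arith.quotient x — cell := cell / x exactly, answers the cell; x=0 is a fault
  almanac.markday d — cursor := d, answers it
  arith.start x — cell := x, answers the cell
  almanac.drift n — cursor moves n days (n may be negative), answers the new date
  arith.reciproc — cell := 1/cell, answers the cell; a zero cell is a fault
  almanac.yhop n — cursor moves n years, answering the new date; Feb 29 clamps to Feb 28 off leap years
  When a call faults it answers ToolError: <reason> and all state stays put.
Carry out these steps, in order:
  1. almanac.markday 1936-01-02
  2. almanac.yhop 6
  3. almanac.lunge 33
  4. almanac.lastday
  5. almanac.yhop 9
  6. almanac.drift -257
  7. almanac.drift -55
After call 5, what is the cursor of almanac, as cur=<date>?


// 1. markday(d=1936-01-02) => 1936-01-02
// 2. yhop(n=6) => 1942-01-02
// 3. lunge(n=33) => 1944-10-02
// 4. lastday() => 1944-10-31
// 5. yhop(n=9) => 1953-10-31
// 6. drift(n=-257) => 1953-02-16
// 7. drift(n=-55) => 1952-12-23

Answer: cur=1953-10-31


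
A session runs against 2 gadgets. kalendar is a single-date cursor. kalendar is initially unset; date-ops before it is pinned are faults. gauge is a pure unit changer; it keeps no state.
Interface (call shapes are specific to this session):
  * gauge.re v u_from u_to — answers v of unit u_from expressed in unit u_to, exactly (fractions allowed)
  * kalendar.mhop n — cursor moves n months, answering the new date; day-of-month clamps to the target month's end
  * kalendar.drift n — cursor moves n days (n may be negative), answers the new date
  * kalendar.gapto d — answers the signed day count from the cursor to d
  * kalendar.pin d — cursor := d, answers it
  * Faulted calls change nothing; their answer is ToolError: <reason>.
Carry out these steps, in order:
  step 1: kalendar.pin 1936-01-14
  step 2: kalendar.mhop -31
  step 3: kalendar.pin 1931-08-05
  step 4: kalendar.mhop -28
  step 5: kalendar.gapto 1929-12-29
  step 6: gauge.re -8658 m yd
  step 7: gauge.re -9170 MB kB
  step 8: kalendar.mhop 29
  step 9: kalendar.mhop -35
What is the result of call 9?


>>> kalendar.pin 1936-01-14
:: 1936-01-14
>>> kalendar.mhop -31
:: 1933-06-14
>>> kalendar.pin 1931-08-05
:: 1931-08-05
>>> kalendar.mhop -28
:: 1929-04-05
>>> kalendar.gapto 1929-12-29
:: 268
>>> gauge.re -8658 m yd
:: -1202500/127
>>> gauge.re -9170 MB kB
:: -9170000
>>> kalendar.mhop 29
:: 1931-09-05
>>> kalendar.mhop -35
:: 1928-10-05

Answer: 1928-10-05


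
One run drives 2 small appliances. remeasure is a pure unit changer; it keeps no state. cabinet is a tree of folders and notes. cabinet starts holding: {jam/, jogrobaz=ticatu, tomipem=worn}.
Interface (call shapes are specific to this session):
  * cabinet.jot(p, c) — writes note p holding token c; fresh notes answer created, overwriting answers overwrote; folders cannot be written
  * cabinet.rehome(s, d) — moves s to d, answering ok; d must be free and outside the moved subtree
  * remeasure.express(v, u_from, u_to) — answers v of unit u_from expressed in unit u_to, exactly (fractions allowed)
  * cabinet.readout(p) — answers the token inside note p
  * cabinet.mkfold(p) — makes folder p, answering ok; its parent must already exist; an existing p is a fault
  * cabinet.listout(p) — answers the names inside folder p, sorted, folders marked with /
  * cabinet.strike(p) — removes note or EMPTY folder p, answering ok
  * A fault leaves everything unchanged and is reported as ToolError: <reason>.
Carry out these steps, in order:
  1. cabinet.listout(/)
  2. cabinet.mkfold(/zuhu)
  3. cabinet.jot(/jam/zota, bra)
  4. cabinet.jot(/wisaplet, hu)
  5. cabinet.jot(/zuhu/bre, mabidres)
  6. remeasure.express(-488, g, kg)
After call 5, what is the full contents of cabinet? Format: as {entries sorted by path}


Answer: {jam/, jam/zota=bra, jogrobaz=ticatu, tomipem=worn, wisaplet=hu, zuhu/, zuhu/bre=mabidres}

Derivation:
CALL cabinet.listout[p='/']
RET  [jam/, jogrobaz, tomipem]
CALL cabinet.mkfold[p='/zuhu']
RET  ok
CALL cabinet.jot[p='/jam/zota'; c='bra']
RET  created
CALL cabinet.jot[p='/wisaplet'; c='hu']
RET  created
CALL cabinet.jot[p='/zuhu/bre'; c='mabidres']
RET  created
CALL remeasure.express[v='-488'; u_from='g'; u_to='kg']
RET  -61/125


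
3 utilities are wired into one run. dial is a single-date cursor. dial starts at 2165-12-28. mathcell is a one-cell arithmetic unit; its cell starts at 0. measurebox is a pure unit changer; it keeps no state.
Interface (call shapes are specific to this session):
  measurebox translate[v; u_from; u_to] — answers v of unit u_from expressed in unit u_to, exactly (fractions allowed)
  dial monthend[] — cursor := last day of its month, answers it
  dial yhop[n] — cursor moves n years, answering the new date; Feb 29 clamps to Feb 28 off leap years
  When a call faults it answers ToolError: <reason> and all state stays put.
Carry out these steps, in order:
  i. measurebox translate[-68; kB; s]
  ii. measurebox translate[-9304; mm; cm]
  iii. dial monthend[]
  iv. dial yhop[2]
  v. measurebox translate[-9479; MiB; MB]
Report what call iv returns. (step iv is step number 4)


==> measurebox translate(v→-68, u_from→kB, u_to→s)
<== ToolError: incompatible units
==> measurebox translate(v→-9304, u_from→mm, u_to→cm)
<== -4652/5
==> dial monthend()
<== 2165-12-31
==> dial yhop(n→2)
<== 2167-12-31
==> measurebox translate(v→-9479, u_from→MiB, u_to→MB)
<== -155303936/15625

Answer: 2167-12-31


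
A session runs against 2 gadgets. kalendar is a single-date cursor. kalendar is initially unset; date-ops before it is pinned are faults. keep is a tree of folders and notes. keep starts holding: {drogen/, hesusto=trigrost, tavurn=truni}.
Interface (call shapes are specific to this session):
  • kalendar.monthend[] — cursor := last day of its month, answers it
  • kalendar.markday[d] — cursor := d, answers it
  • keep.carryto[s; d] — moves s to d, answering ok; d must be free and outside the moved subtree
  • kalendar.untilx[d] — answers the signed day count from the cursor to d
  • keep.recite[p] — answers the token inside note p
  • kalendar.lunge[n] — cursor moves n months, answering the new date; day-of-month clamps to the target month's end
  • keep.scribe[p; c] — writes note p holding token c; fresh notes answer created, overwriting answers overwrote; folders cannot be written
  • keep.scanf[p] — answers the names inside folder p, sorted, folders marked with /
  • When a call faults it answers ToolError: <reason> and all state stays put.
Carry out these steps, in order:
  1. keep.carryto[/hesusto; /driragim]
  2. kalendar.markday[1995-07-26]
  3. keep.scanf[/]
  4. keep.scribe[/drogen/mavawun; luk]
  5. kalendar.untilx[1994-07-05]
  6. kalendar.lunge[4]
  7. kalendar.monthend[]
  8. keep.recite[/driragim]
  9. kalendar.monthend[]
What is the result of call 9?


Answer: 1995-11-30

Derivation:
>> keep.carryto(s: /hesusto, d: /driragim)
<< ok
>> kalendar.markday(d: 1995-07-26)
<< 1995-07-26
>> keep.scanf(p: /)
<< [driragim, drogen/, tavurn]
>> keep.scribe(p: /drogen/mavawun, c: luk)
<< created
>> kalendar.untilx(d: 1994-07-05)
<< -386
>> kalendar.lunge(n: 4)
<< 1995-11-26
>> kalendar.monthend()
<< 1995-11-30
>> keep.recite(p: /driragim)
<< trigrost
>> kalendar.monthend()
<< 1995-11-30


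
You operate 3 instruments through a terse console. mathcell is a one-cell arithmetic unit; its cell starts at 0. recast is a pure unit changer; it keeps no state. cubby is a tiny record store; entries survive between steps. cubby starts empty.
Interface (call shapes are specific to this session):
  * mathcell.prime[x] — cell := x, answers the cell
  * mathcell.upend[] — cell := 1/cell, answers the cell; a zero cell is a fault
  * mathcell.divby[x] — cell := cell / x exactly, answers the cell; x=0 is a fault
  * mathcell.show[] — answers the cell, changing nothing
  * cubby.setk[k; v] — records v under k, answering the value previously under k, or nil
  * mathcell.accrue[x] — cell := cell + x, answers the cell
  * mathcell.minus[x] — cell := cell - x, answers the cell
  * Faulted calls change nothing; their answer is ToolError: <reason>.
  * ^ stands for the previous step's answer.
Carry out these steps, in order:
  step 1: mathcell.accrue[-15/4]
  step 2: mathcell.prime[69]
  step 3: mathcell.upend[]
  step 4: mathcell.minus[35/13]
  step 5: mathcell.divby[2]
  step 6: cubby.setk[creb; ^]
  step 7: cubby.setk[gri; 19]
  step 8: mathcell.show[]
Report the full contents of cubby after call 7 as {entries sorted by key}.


Answer: {creb=-1201/897, gri=19}

Derivation:
% accrue(-15/4) ~> -15/4
% prime(69) ~> 69
% upend() ~> 1/69
% minus(35/13) ~> -2402/897
% divby(2) ~> -1201/897
% setk(creb, ^) ~> nil
% setk(gri, 19) ~> nil
% show() ~> -1201/897


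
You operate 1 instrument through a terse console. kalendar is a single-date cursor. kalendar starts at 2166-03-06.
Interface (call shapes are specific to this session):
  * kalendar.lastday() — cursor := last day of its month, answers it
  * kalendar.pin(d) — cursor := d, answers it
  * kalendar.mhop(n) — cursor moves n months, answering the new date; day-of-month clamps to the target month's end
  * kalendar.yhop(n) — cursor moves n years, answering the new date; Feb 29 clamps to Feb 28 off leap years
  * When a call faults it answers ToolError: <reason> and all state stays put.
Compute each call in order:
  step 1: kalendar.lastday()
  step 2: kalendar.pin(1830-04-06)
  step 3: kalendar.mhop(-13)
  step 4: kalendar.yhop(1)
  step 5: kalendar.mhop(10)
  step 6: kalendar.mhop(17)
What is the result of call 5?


I run lastday, and get 2166-03-31.
I run pin(d: 1830-04-06), → 1830-04-06.
Calling mhop(n: -13), and get 1829-03-06.
Using yhop(n: 1), giving 1830-03-06.
Now I run mhop(n: 10), and get 1831-01-06.
I use mhop(n: 17), and see 1832-06-06.

Answer: 1831-01-06


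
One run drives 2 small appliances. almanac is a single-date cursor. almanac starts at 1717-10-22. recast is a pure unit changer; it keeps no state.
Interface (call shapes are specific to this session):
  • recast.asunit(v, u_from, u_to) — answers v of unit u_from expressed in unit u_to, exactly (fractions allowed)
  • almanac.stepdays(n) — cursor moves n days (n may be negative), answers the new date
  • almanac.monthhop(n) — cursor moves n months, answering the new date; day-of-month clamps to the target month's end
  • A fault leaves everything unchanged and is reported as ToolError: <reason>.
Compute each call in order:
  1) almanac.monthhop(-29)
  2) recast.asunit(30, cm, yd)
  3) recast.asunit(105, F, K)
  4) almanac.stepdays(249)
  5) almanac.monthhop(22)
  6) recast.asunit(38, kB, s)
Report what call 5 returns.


Answer: 1717-11-26

Derivation:
Then almanac.monthhop using -29, and observe 1715-05-22.
Using recast.asunit using 30, cm, yd, giving 125/381.
I try recast.asunit using 105, F, K, yielding 56467/180.
Next I call almanac.stepdays using 249, → 1716-01-26.
Then almanac.monthhop using 22, — result: 1717-11-26.
Invoking recast.asunit using 38, kB, s, giving ToolError: incompatible units.


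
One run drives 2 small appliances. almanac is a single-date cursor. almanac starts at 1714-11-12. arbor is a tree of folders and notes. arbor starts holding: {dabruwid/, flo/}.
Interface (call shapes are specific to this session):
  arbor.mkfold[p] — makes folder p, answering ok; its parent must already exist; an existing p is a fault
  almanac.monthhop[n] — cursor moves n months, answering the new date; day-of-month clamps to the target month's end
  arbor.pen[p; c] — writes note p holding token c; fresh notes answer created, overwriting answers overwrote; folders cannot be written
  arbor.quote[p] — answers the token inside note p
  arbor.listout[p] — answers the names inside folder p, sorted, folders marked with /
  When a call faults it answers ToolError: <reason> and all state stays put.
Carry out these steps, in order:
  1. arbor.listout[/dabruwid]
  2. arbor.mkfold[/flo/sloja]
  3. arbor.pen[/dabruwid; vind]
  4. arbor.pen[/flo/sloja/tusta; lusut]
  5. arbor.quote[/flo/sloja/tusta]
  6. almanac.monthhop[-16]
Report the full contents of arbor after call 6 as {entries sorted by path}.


I run listout with p: /dabruwid, and observe [].
I invoke mkfold with p: /flo/sloja, giving ok.
Now I run pen with p: /dabruwid, c: vind: ToolError: is a directory.
Next I call pen with p: /flo/sloja/tusta, c: lusut, and observe created.
Invoking quote with p: /flo/sloja/tusta: lusut.
I call monthhop with n: -16, which returns 1713-07-12.

Answer: {dabruwid/, flo/, flo/sloja/, flo/sloja/tusta=lusut}


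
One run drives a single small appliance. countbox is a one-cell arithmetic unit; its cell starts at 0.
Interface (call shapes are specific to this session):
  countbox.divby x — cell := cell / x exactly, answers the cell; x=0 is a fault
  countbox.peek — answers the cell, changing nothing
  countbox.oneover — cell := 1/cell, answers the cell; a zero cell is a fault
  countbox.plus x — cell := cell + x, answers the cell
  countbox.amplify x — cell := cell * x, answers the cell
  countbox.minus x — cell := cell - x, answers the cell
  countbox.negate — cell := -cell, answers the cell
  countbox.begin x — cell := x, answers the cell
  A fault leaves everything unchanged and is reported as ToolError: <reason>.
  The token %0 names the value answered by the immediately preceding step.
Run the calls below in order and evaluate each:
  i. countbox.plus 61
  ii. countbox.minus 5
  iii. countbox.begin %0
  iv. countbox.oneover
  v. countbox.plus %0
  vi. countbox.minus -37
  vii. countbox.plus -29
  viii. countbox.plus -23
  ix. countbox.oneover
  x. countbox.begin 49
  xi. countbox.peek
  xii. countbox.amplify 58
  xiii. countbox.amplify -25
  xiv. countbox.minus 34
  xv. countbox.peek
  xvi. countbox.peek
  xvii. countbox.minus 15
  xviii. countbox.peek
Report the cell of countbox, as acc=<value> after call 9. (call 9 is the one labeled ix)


Answer: acc=-28/419

Derivation:
> countbox.plus x→61
:: 61
> countbox.minus x→5
:: 56
> countbox.begin x→%0
:: 56
> countbox.oneover
:: 1/56
> countbox.plus x→%0
:: 1/28
> countbox.minus x→-37
:: 1037/28
> countbox.plus x→-29
:: 225/28
> countbox.plus x→-23
:: -419/28
> countbox.oneover
:: -28/419
> countbox.begin x→49
:: 49
> countbox.peek
:: 49
> countbox.amplify x→58
:: 2842
> countbox.amplify x→-25
:: -71050
> countbox.minus x→34
:: -71084
> countbox.peek
:: -71084
> countbox.peek
:: -71084
> countbox.minus x→15
:: -71099
> countbox.peek
:: -71099


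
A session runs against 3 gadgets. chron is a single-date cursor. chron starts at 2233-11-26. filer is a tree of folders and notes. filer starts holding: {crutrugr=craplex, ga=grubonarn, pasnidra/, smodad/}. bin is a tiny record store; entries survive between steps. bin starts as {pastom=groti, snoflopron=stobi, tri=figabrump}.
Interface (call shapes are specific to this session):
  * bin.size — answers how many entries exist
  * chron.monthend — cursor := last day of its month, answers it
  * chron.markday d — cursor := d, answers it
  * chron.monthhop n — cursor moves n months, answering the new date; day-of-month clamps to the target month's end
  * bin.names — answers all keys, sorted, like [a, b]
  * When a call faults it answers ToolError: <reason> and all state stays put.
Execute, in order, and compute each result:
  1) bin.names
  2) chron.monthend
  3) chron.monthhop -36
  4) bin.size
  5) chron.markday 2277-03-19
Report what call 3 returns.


Act: bin.names[]
Obs: [pastom, snoflopron, tri]
Act: chron.monthend[]
Obs: 2233-11-30
Act: chron.monthhop[n='-36']
Obs: 2230-11-30
Act: bin.size[]
Obs: 3
Act: chron.markday[d='2277-03-19']
Obs: 2277-03-19

Answer: 2230-11-30


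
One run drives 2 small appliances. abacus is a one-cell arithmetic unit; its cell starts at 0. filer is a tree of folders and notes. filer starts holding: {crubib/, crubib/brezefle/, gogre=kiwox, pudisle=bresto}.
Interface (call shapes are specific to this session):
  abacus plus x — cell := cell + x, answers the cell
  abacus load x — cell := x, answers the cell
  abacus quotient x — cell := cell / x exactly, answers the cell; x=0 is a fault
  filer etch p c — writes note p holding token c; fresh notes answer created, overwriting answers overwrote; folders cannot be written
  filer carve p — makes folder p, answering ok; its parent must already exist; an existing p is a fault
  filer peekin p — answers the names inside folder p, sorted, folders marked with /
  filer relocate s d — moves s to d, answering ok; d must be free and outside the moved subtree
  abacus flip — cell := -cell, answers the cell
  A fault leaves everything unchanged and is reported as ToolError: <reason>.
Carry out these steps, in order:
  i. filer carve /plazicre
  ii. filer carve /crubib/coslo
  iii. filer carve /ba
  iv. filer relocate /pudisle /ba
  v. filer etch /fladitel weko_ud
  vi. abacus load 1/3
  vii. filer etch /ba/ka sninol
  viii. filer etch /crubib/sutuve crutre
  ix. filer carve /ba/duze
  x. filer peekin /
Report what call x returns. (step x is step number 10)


Answer: [ba/, crubib/, fladitel, gogre, plazicre/, pudisle]

Derivation:
# filer carve(/plazicre) => ok
# filer carve(/crubib/coslo) => ok
# filer carve(/ba) => ok
# filer relocate(/pudisle, /ba) => ToolError: exists
# filer etch(/fladitel, weko_ud) => created
# abacus load(1/3) => 1/3
# filer etch(/ba/ka, sninol) => created
# filer etch(/crubib/sutuve, crutre) => created
# filer carve(/ba/duze) => ok
# filer peekin(/) => [ba/, crubib/, fladitel, gogre, plazicre/, pudisle]


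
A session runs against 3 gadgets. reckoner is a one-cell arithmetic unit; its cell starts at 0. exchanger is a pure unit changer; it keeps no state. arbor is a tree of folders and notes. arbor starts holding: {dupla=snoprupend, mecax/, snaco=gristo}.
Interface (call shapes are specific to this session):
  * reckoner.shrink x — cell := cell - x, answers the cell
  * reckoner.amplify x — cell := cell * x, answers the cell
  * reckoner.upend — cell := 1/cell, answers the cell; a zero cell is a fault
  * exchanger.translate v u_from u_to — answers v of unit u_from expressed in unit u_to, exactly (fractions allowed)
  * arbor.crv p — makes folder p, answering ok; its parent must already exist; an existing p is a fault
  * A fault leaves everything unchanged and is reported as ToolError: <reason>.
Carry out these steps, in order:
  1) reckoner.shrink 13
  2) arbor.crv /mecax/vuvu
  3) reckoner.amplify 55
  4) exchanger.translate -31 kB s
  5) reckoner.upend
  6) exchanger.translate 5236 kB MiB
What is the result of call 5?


Then reckoner.shrink using x=13, giving -13.
I invoke arbor.crv using p=/mecax/vuvu, → ok.
I run reckoner.amplify using x=55, and observe -715.
Using exchanger.translate using v=-31, u_from=kB, u_to=s, and observe ToolError: incompatible units.
I invoke reckoner.upend, yielding -1/715.
I run exchanger.translate using v=5236, u_from=kB, u_to=MiB, and observe 163625/32768.

Answer: -1/715


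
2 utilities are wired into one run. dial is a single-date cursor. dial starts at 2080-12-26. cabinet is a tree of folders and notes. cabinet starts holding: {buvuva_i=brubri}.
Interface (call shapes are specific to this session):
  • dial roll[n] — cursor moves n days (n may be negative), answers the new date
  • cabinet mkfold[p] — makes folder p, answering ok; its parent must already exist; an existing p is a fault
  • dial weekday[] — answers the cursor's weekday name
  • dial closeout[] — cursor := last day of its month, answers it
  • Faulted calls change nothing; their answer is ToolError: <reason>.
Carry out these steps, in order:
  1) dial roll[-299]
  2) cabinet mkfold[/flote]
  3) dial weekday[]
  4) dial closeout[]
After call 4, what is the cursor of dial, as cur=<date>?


Answer: cur=2080-03-31

Derivation:
% dial roll -299
= 2080-03-02
% cabinet mkfold /flote
= ok
% dial weekday
= Saturday
% dial closeout
= 2080-03-31


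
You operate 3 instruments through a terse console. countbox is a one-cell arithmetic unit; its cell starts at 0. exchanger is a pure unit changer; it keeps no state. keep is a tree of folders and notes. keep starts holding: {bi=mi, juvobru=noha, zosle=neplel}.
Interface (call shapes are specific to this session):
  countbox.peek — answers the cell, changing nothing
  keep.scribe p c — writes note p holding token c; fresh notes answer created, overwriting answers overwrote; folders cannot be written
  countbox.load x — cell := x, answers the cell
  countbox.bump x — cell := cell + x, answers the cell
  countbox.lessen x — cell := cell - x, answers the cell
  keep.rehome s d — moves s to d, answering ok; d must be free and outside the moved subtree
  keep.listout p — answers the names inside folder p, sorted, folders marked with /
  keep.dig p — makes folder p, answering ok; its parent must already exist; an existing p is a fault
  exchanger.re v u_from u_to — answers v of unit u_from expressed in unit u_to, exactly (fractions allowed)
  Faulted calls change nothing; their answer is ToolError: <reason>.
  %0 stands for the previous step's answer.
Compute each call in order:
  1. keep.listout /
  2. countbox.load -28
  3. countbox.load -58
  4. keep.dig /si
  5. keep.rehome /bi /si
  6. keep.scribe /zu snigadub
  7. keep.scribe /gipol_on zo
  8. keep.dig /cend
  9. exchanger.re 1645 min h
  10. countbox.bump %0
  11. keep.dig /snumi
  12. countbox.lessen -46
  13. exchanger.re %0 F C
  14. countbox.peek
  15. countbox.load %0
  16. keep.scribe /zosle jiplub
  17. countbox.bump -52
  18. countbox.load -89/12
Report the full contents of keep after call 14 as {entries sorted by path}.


>> keep.listout(p='/')
<< [bi, juvobru, zosle]
>> countbox.load(x='-28')
<< -28
>> countbox.load(x='-58')
<< -58
>> keep.dig(p='/si')
<< ok
>> keep.rehome(s='/bi', d='/si')
<< ToolError: exists
>> keep.scribe(p='/zu', c='snigadub')
<< created
>> keep.scribe(p='/gipol_on', c='zo')
<< created
>> keep.dig(p='/cend')
<< ok
>> exchanger.re(v='1645', u_from='min', u_to='h')
<< 329/12
>> countbox.bump(x='%0')
<< -367/12
>> keep.dig(p='/snumi')
<< ok
>> countbox.lessen(x='-46')
<< 185/12
>> exchanger.re(v='%0', u_from='F', u_to='C')
<< -995/108
>> countbox.peek()
<< 185/12
>> countbox.load(x='%0')
<< 185/12
>> keep.scribe(p='/zosle', c='jiplub')
<< overwrote
>> countbox.bump(x='-52')
<< -439/12
>> countbox.load(x='-89/12')
<< -89/12

Answer: {bi=mi, cend/, gipol_on=zo, juvobru=noha, si/, snumi/, zosle=neplel, zu=snigadub}


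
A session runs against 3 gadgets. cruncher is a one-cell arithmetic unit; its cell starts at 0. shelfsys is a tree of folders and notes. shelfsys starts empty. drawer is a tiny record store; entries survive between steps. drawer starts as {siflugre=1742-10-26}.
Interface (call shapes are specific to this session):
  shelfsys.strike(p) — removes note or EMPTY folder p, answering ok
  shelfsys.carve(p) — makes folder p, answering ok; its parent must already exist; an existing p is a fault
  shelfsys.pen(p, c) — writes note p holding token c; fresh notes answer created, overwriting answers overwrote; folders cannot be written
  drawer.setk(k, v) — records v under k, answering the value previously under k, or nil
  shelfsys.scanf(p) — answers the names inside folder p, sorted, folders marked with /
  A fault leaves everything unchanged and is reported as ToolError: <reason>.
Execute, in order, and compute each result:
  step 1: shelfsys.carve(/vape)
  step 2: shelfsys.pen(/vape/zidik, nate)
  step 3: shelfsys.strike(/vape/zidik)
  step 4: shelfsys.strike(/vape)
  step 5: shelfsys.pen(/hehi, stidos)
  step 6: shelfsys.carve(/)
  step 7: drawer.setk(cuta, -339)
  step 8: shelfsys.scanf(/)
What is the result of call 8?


Answer: [hehi]

Derivation:
-> shelfsys.carve(p: /vape)
<- ok
-> shelfsys.pen(p: /vape/zidik, c: nate)
<- created
-> shelfsys.strike(p: /vape/zidik)
<- ok
-> shelfsys.strike(p: /vape)
<- ok
-> shelfsys.pen(p: /hehi, c: stidos)
<- created
-> shelfsys.carve(p: /)
<- ToolError: exists
-> drawer.setk(k: cuta, v: -339)
<- nil
-> shelfsys.scanf(p: /)
<- [hehi]


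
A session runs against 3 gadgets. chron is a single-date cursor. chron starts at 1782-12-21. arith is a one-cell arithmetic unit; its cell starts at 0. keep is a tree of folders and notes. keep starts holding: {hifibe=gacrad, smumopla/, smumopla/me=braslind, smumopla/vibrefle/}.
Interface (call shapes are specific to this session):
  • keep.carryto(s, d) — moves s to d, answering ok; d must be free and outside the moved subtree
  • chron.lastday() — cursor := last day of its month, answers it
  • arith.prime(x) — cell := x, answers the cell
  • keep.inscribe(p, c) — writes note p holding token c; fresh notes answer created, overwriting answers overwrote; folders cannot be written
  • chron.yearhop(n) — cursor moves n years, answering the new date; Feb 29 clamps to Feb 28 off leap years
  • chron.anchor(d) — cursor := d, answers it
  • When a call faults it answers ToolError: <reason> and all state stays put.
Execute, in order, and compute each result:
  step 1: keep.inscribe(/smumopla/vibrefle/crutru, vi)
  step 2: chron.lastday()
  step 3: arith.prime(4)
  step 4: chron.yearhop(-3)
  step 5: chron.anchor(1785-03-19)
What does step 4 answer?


Answer: 1779-12-31

Derivation:
~$ keep.inscribe /smumopla/vibrefle/crutru vi
[out] created
~$ chron.lastday
[out] 1782-12-31
~$ arith.prime 4
[out] 4
~$ chron.yearhop -3
[out] 1779-12-31
~$ chron.anchor 1785-03-19
[out] 1785-03-19


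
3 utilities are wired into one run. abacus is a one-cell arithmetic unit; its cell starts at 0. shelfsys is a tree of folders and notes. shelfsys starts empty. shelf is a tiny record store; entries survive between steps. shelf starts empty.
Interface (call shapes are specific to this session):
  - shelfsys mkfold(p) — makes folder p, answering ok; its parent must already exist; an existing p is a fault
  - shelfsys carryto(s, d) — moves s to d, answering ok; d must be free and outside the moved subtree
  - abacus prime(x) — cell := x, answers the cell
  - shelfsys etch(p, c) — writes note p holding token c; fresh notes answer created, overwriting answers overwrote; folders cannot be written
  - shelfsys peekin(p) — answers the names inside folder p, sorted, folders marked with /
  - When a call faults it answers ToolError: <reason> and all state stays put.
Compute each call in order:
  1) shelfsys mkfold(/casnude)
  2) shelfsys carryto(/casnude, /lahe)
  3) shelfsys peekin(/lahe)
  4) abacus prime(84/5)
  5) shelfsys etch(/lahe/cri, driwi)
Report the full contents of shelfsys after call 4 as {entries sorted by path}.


Answer: {lahe/}

Derivation:
==> shelfsys mkfold(p→/casnude)
<== ok
==> shelfsys carryto(s→/casnude, d→/lahe)
<== ok
==> shelfsys peekin(p→/lahe)
<== []
==> abacus prime(x→84/5)
<== 84/5
==> shelfsys etch(p→/lahe/cri, c→driwi)
<== created


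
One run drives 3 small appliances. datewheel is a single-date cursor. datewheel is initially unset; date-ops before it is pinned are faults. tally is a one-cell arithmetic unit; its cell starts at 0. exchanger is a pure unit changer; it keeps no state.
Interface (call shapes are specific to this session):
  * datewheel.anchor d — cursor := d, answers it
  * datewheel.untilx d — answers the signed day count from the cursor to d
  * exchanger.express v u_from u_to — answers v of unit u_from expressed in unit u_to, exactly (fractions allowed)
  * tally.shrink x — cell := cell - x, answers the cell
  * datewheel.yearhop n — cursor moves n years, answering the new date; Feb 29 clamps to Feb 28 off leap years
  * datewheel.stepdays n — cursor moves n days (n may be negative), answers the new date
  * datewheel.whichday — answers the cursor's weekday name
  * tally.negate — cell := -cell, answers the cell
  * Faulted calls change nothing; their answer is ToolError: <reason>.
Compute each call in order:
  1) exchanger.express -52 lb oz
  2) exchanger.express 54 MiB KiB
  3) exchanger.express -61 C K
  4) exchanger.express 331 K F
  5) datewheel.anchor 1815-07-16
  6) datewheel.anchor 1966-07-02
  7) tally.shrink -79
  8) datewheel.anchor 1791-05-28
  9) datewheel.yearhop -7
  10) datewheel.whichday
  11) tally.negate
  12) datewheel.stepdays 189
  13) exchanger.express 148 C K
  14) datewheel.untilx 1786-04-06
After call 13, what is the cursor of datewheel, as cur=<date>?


-> exchanger.express(v=-52, u_from=lb, u_to=oz)
<- -832
-> exchanger.express(v=54, u_from=MiB, u_to=KiB)
<- 55296
-> exchanger.express(v=-61, u_from=C, u_to=K)
<- 4243/20
-> exchanger.express(v=331, u_from=K, u_to=F)
<- 13613/100
-> datewheel.anchor(d=1815-07-16)
<- 1815-07-16
-> datewheel.anchor(d=1966-07-02)
<- 1966-07-02
-> tally.shrink(x=-79)
<- 79
-> datewheel.anchor(d=1791-05-28)
<- 1791-05-28
-> datewheel.yearhop(n=-7)
<- 1784-05-28
-> datewheel.whichday()
<- Friday
-> tally.negate()
<- -79
-> datewheel.stepdays(n=189)
<- 1784-12-03
-> exchanger.express(v=148, u_from=C, u_to=K)
<- 8423/20
-> datewheel.untilx(d=1786-04-06)
<- 489

Answer: cur=1784-12-03


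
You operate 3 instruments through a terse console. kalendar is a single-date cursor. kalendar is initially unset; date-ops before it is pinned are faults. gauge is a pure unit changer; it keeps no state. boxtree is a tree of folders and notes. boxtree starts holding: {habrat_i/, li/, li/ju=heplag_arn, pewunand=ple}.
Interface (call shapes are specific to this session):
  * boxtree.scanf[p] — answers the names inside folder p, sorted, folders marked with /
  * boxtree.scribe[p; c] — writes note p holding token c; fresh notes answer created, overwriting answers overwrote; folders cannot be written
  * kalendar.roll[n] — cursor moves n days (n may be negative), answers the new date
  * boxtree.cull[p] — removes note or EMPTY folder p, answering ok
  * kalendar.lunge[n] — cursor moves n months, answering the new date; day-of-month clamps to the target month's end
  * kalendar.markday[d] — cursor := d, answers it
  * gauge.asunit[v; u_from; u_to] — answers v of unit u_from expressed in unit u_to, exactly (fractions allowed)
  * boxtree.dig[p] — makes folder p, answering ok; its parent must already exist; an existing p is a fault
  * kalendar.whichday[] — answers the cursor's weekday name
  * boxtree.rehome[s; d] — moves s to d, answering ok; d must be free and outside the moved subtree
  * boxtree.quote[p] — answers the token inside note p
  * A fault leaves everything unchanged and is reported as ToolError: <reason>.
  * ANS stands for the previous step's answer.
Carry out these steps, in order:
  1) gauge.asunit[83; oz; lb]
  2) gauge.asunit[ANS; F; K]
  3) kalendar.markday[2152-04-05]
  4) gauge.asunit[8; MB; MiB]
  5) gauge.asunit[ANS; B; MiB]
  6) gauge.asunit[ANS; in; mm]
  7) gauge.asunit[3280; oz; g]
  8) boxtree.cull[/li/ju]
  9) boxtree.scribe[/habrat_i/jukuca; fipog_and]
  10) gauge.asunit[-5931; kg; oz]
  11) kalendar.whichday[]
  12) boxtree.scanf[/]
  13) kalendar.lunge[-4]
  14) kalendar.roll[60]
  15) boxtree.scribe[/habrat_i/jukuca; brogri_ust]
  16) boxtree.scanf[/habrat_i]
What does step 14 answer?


Answer: 2152-02-03

Derivation:
> gauge.asunit v→83 u_from→oz u_to→lb
:: 83/16
> gauge.asunit v→ANS u_from→F u_to→K
:: 61981/240
> kalendar.markday d→2152-04-05
:: 2152-04-05
> gauge.asunit v→8 u_from→MB u_to→MiB
:: 15625/2048
> gauge.asunit v→ANS u_from→B u_to→MiB
:: 15625/2147483648
> gauge.asunit v→ANS u_from→in u_to→mm
:: 396875/2147483648
> gauge.asunit v→3280 u_from→oz u_to→g
:: 1859728717/20000
> boxtree.cull p→/li/ju
:: ok
> boxtree.scribe p→/habrat_i/jukuca c→fipog_and
:: created
> gauge.asunit v→-5931 u_from→kg u_to→oz
:: -9489600000000/45359237
> kalendar.whichday
:: Wednesday
> boxtree.scanf p→/
:: [habrat_i/, li/, pewunand]
> kalendar.lunge n→-4
:: 2151-12-05
> kalendar.roll n→60
:: 2152-02-03
> boxtree.scribe p→/habrat_i/jukuca c→brogri_ust
:: overwrote
> boxtree.scanf p→/habrat_i
:: [jukuca]


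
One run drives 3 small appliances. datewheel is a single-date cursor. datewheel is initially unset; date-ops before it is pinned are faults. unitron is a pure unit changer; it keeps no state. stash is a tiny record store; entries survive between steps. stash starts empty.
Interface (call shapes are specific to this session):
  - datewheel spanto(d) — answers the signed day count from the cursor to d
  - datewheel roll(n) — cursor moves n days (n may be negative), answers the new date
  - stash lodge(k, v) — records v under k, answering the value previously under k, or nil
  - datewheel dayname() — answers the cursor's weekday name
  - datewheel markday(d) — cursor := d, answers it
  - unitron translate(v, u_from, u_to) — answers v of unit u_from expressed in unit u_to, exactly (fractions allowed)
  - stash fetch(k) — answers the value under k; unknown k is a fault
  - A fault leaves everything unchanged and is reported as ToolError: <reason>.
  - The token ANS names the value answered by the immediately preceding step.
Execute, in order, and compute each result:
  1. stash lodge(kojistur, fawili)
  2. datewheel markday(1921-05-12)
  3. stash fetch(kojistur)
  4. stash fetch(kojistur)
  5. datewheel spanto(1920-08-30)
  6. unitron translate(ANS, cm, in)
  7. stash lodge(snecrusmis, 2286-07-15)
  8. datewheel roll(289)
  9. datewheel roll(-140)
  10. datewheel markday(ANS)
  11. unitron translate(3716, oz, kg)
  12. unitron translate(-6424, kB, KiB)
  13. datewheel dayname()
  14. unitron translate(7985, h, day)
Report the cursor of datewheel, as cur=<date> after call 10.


! stash lodge(k='kojistur', v='fawili') -> nil
! datewheel markday(d='1921-05-12') -> 1921-05-12
! stash fetch(k='kojistur') -> fawili
! stash fetch(k='kojistur') -> fawili
! datewheel spanto(d='1920-08-30') -> -255
! unitron translate(v='ANS', u_from='cm', u_to='in') -> -12750/127
! stash lodge(k='snecrusmis', v='2286-07-15') -> nil
! datewheel roll(n='289') -> 1922-02-25
! datewheel roll(n='-140') -> 1921-10-08
! datewheel markday(d='ANS') -> 1921-10-08
! unitron translate(v='3716', u_from='oz', u_to='kg') -> 42138731173/400000000
! unitron translate(v='-6424', u_from='kB', u_to='KiB') -> -100375/16
! datewheel dayname() -> Saturday
! unitron translate(v='7985', u_from='h', u_to='day') -> 7985/24

Answer: cur=1921-10-08


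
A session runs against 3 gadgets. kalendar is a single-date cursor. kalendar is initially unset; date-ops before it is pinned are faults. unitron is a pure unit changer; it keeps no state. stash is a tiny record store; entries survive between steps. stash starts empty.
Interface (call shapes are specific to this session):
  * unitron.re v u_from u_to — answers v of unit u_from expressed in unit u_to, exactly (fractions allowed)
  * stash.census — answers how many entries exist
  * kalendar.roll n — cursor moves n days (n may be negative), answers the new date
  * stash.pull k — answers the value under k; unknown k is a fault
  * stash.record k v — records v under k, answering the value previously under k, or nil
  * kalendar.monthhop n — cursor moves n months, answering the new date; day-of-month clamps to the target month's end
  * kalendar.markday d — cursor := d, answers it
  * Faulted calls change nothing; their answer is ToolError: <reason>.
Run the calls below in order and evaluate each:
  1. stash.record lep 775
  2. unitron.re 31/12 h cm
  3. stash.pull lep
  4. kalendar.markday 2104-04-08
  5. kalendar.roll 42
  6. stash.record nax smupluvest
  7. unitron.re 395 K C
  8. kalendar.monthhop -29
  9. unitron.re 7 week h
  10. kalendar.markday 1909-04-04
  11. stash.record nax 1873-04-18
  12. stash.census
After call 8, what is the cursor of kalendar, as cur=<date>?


Answer: cur=2101-12-20

Derivation:
$ stash.record k=lep v=775
  nil
$ unitron.re v=31/12 u_from=h u_to=cm
  ToolError: incompatible units
$ stash.pull k=lep
  775
$ kalendar.markday d=2104-04-08
  2104-04-08
$ kalendar.roll n=42
  2104-05-20
$ stash.record k=nax v=smupluvest
  nil
$ unitron.re v=395 u_from=K u_to=C
  2437/20
$ kalendar.monthhop n=-29
  2101-12-20
$ unitron.re v=7 u_from=week u_to=h
  1176
$ kalendar.markday d=1909-04-04
  1909-04-04
$ stash.record k=nax v=1873-04-18
  smupluvest
$ stash.census
  2


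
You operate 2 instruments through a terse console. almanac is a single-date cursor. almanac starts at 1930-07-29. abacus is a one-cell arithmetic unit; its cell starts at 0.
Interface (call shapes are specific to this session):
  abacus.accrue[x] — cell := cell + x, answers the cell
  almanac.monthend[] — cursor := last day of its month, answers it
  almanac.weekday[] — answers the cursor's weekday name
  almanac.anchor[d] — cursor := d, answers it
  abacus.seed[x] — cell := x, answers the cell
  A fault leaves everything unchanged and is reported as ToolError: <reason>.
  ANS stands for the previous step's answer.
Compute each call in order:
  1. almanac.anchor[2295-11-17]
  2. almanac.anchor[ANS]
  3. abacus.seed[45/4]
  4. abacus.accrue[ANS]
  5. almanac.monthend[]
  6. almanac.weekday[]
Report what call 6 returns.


;; anchor(d: 2295-11-17) -> 2295-11-17
;; anchor(d: ANS) -> 2295-11-17
;; seed(x: 45/4) -> 45/4
;; accrue(x: ANS) -> 45/2
;; monthend() -> 2295-11-30
;; weekday() -> Saturday

Answer: Saturday


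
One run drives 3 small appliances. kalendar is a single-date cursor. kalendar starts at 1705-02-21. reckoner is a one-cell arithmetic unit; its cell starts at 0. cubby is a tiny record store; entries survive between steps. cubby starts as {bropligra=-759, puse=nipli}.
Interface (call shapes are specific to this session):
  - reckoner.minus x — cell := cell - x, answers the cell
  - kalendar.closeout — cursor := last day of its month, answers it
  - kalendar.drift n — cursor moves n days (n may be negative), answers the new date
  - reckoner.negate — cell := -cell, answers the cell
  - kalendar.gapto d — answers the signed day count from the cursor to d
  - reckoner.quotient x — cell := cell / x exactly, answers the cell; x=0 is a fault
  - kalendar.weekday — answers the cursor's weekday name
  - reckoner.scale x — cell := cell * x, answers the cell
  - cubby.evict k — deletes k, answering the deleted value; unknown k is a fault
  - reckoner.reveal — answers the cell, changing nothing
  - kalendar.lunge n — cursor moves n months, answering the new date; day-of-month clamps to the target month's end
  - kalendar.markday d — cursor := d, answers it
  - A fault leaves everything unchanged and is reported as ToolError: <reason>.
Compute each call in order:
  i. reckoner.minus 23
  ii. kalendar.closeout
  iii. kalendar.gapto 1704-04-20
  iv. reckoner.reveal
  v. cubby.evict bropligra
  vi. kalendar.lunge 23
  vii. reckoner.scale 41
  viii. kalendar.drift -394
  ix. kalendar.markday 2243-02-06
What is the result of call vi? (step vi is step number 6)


Answer: 1707-01-28

Derivation:
-- 1. reckoner.minus(x=23) -> -23
-- 2. kalendar.closeout() -> 1705-02-28
-- 3. kalendar.gapto(d=1704-04-20) -> -314
-- 4. reckoner.reveal() -> -23
-- 5. cubby.evict(k=bropligra) -> -759
-- 6. kalendar.lunge(n=23) -> 1707-01-28
-- 7. reckoner.scale(x=41) -> -943
-- 8. kalendar.drift(n=-394) -> 1705-12-30
-- 9. kalendar.markday(d=2243-02-06) -> 2243-02-06
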